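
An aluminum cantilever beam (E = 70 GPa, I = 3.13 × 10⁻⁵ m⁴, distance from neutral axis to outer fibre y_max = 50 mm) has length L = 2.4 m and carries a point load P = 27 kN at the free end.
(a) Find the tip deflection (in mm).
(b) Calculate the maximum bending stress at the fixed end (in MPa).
(a) Tip deflection of a cantilever with an end point load: δ = P·L^3 / (3·E·I). Convert P = 27 kN = 27000 N, E = 70 GPa = 7 × 10¹⁰ Pa.
  δ = (27000 × 2.4^3) / (3 × (7 × 10¹⁰) × (3.13 × 10⁻⁵)) = 0.05679 m = 56.79 mm
(b) Maximum bending moment at the fixed end: M = P·L = 27000 × 2.4 = 64800 N·m. Convert y_max = 50 mm = 0.05 m.
  σ = M·y_max / I = (64800 × 0.05) / (3.13 × 10⁻⁵) = 1.035 × 10⁸ Pa = 103.5 MPa
Final answer: (a) δ = 56.79 mm, (b) σ = 103.5 MPa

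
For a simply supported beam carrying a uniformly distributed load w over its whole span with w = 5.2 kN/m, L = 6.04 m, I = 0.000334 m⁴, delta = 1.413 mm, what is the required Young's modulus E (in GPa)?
Model: a simply supported beam carrying a uniformly distributed load w over its whole span, so delta = (5·w·L^4) / (384·E·I).
Solve for E: E = (5·w·L^4) / (384·delta·I).
Convert to SI units:
  w = 5.2 kN/m = 5200 N/m
  delta = 1.413 mm = 0.001413 m
Substitute:
  E = (5 × 5200 × 6.04^4) / (384 × 0.001413 × 0.000334)
  E = 1.909 × 10¹¹ Pa
Convert: E = 1.909 × 10¹¹ Pa = 190.9 GPa
Final answer: E = 190.9 GPa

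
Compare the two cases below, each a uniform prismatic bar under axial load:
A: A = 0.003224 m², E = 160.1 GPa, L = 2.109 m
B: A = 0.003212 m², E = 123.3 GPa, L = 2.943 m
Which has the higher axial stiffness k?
Model: a uniform prismatic bar under axial load, so k = (A·E) / L (SI units).
  A: k = (0.003224 × (1.601 × 10¹¹)) / 2.109 = 2.447 × 10⁸ N/m = 244.7 MN/m
  B: k = (0.003212 × (1.233 × 10¹¹)) / 2.943 = 1.346 × 10⁸ N/m = 134.6 MN/m
244.7 MN/m > 134.6 MN/m, so A is larger.
Final answer: A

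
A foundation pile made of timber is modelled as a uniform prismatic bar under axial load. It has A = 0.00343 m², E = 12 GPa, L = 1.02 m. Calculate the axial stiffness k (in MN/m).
Model: a uniform prismatic bar under axial load, so k = (A·E) / L.
Convert to SI units:
  E = 12 GPa = 1.2 × 10¹⁰ Pa
Substitute:
  k = (0.00343 × (1.2 × 10¹⁰)) / 1.02
  k = 4.035 × 10⁷ N/m
Convert: k = 4.035 × 10⁷ N/m = 40.35 MN/m
Final answer: k = 40.35 MN/m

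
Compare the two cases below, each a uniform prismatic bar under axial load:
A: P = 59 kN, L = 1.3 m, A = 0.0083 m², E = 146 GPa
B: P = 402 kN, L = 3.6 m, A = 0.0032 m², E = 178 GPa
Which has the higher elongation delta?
Model: a uniform prismatic bar under axial load, so delta = (P·L) / (A·E) (SI units).
  A: delta = (59000 × 1.3) / (0.0083 × (1.46 × 10¹¹)) = 6.329 × 10⁻⁵ m = 0.06329 mm
  B: delta = (402000 × 3.6) / (0.0032 × (1.78 × 10¹¹)) = 0.002541 m = 2.541 mm
2.541 mm > 0.06329 mm, so B is larger.
Final answer: B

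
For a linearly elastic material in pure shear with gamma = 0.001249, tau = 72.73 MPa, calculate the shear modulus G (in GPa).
Model: a linearly elastic material in pure shear, so tau = G·gamma.
Solve for G: G = tau / gamma.
Convert to SI units:
  tau = 72.73 MPa = 7.273 × 10⁷ Pa
Substitute:
  G = (7.273 × 10⁷) / 0.001249
  G = 5.823 × 10¹⁰ Pa
Convert: G = 5.823 × 10¹⁰ Pa = 58.23 GPa
Final answer: G = 58.23 GPa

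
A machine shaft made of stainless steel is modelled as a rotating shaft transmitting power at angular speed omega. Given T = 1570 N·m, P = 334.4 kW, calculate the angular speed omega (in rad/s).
Model: a rotating shaft transmitting power at angular speed omega, so P = T·omega.
Solve for omega: omega = P / T.
Convert to SI units:
  P = 334.4 kW = 334400 W
Substitute:
  omega = 334400 / 1570
  omega = 213 rad/s
Final answer: omega = 213 rad/s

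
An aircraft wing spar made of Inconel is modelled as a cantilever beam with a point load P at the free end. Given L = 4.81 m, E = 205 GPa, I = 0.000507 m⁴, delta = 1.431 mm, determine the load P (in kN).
Model: a cantilever beam with a point load P at the free end, so delta = (P·L^3) / (3·E·I).
Solve for P: P = (3·delta·E·I) / L^3.
Convert to SI units:
  E = 205 GPa = 2.05 × 10¹¹ Pa
  delta = 1.431 mm = 0.001431 m
Substitute:
  P = (3 × 0.001431 × (2.05 × 10¹¹) × 0.000507) / 4.81^3
  P = 4009 N
Convert: P = 4009 N = 4.009 kN
Final answer: P = 4.009 kN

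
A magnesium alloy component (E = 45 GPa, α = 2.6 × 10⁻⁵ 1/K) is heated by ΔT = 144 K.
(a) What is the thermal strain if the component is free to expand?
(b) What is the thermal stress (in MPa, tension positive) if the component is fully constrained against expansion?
(a) Free thermal strain ε_th = α·ΔT = (2.6 × 10⁻⁵) × 144 = 0.003744
(b) Fully constrained, the expansion is suppressed, so σ = -E·α·ΔT. Convert E = 45 GPa = 4.5 × 10¹⁰ Pa.
  σ = -(4.5 × 10¹⁰) × (2.6 × 10⁻⁵) × 144 = -1.685 × 10⁸ Pa = -168.5 MPa (compressive)
Final answer: (a) ε_th = 0.003744, (b) σ = -168.5 MPa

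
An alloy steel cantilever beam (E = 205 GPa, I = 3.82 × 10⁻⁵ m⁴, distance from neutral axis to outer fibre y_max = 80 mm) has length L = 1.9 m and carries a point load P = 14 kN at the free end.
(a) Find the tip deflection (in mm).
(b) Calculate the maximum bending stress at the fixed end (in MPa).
(a) Tip deflection of a cantilever with an end point load: δ = P·L^3 / (3·E·I). Convert P = 14 kN = 14000 N, E = 205 GPa = 2.05 × 10¹¹ Pa.
  δ = (14000 × 1.9^3) / (3 × (2.05 × 10¹¹) × (3.82 × 10⁻⁵)) = 0.004087 m = 4.087 mm
(b) Maximum bending moment at the fixed end: M = P·L = 14000 × 1.9 = 26600 N·m. Convert y_max = 80 mm = 0.08 m.
  σ = M·y_max / I = (26600 × 0.08) / (3.82 × 10⁻⁵) = 5.571 × 10⁷ Pa = 55.71 MPa
Final answer: (a) δ = 4.087 mm, (b) σ = 55.71 MPa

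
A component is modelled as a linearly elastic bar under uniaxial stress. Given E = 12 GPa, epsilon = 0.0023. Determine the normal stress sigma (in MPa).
Model: a linearly elastic bar under uniaxial stress, so sigma = E·epsilon.
Convert to SI units:
  E = 12 GPa = 1.2 × 10¹⁰ Pa
Substitute:
  sigma = (1.2 × 10¹⁰) × 0.0023
  sigma = 2.76 × 10⁷ Pa
Convert: sigma = 2.76 × 10⁷ Pa = 27.6 MPa
Final answer: sigma = 27.6 MPa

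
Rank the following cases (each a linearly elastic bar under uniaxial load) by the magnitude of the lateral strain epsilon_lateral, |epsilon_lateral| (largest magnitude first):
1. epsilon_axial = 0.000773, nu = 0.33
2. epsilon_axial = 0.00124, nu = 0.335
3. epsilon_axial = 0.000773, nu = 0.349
Model: a linearly elastic bar under uniaxial load, so epsilon_lateral = -nu·epsilon_axial (SI units).
  Case 1: epsilon_lateral = -(0.33 × 0.000773) = -0.0002551
  Case 2: epsilon_lateral = -(0.335 × 0.00124) = -0.0004154
  Case 3: epsilon_lateral = -(0.349 × 0.000773) = -0.0002698
Ordering by |epsilon_lateral|: 0.0004154 (case 2) > 0.0002698 (case 3) > 0.0002551 (case 1)
Final answer: 2, 3, 1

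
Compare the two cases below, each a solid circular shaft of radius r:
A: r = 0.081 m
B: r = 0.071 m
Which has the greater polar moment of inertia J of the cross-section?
Model: a solid circular shaft of radius r, so J = (π·r^4) / 2 (SI units).
  A: J = (π × 0.081^4) / 2 = 6.762 × 10⁻⁵ m⁴
  B: J = (π × 0.071^4) / 2 = 3.992 × 10⁻⁵ m⁴
6.762 × 10⁻⁵ m⁴ > 3.992 × 10⁻⁵ m⁴, so A is larger.
Final answer: A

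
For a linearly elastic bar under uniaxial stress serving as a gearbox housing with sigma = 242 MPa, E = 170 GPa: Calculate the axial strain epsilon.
Model: a linearly elastic bar under uniaxial stress, so epsilon = sigma / E.
Convert to SI units:
  sigma = 242 MPa = 2.42 × 10⁸ Pa
  E = 170 GPa = 1.7 × 10¹¹ Pa
Substitute:
  epsilon = (2.42 × 10⁸) / (1.7 × 10¹¹)
  epsilon = 0.001424
Final answer: epsilon = 0.001424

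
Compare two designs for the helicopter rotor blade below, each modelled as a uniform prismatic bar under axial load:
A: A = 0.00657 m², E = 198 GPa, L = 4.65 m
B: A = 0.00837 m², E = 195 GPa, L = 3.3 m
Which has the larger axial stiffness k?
Model: a uniform prismatic bar under axial load, so k = (A·E) / L (SI units).
  A: k = (0.00657 × (1.98 × 10¹¹)) / 4.65 = 2.798 × 10⁸ N/m = 279.8 MN/m
  B: k = (0.00837 × (1.95 × 10¹¹)) / 3.3 = 4.946 × 10⁸ N/m = 494.6 MN/m
494.6 MN/m > 279.8 MN/m, so B is larger.
Final answer: B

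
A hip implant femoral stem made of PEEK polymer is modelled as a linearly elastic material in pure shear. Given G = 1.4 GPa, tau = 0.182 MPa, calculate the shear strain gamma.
Model: a linearly elastic material in pure shear, so tau = G·gamma.
Solve for gamma: gamma = tau / G.
Convert to SI units:
  G = 1.4 GPa = 1.4 × 10⁹ Pa
  tau = 0.182 MPa = 182000 Pa
Substitute:
  gamma = 182000 / (1.4 × 10⁹)
  gamma = 0.00013
Final answer: gamma = 0.00013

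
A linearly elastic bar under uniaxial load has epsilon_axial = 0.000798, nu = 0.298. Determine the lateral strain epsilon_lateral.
Model: a linearly elastic bar under uniaxial load, so epsilon_lateral = -nu·epsilon_axial.
Substitute:
  epsilon_lateral = -(0.298 × 0.000798)
  epsilon_lateral = -0.0002378
Final answer: epsilon_lateral = -0.0002378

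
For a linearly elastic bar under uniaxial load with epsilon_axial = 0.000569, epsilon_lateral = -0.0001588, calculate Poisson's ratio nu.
Model: a linearly elastic bar under uniaxial load, so epsilon_lateral = -nu·epsilon_axial.
Solve for nu: nu = -epsilon_lateral / epsilon_axial.
Substitute:
  nu = -(-0.0001588) / 0.000569
  nu = 0.2791
Final answer: nu = 0.2791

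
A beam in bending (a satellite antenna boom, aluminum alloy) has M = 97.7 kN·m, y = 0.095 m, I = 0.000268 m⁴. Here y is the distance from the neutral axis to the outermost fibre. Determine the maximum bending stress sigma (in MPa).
Model: a beam in bending, so sigma = (M·y) / I.
Convert to SI units:
  M = 97.7 kN·m = 97700 N·m
Substitute:
  sigma = (97700 × 0.095) / 0.000268
  sigma = 3.463 × 10⁷ Pa
Convert: sigma = 3.463 × 10⁷ Pa = 34.63 MPa
Final answer: sigma = 34.63 MPa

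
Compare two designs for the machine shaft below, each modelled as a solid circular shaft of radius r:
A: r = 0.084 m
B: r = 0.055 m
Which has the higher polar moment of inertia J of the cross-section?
Model: a solid circular shaft of radius r, so J = (π·r^4) / 2 (SI units).
  A: J = (π × 0.084^4) / 2 = 7.821 × 10⁻⁵ m⁴
  B: J = (π × 0.055^4) / 2 = 1.437 × 10⁻⁵ m⁴
7.821 × 10⁻⁵ m⁴ > 1.437 × 10⁻⁵ m⁴, so A is larger.
Final answer: A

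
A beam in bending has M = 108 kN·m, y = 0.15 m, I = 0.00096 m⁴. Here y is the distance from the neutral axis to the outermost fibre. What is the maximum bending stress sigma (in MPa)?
Model: a beam in bending, so sigma = (M·y) / I.
Convert to SI units:
  M = 108 kN·m = 108000 N·m
Substitute:
  sigma = (108000 × 0.15) / 0.00096
  sigma = 1.688 × 10⁷ Pa
Convert: sigma = 1.688 × 10⁷ Pa = 16.88 MPa
Final answer: sigma = 16.88 MPa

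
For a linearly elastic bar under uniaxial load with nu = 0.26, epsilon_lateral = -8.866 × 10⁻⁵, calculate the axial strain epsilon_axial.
Model: a linearly elastic bar under uniaxial load, so epsilon_lateral = -nu·epsilon_axial.
Solve for epsilon_axial: epsilon_axial = -epsilon_lateral / nu.
Substitute:
  epsilon_axial = -(-8.866 × 10⁻⁵) / 0.26
  epsilon_axial = 0.000341
Final answer: epsilon_axial = 0.000341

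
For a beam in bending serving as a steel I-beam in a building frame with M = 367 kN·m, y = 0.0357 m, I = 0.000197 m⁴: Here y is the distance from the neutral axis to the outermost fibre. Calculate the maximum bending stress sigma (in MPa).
Model: a beam in bending, so sigma = (M·y) / I.
Convert to SI units:
  M = 367 kN·m = 367000 N·m
Substitute:
  sigma = (367000 × 0.0357) / 0.000197
  sigma = 6.651 × 10⁷ Pa
Convert: sigma = 6.651 × 10⁷ Pa = 66.51 MPa
Final answer: sigma = 66.51 MPa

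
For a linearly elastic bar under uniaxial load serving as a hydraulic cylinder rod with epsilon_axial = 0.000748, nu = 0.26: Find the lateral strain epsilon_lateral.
Model: a linearly elastic bar under uniaxial load, so epsilon_lateral = -nu·epsilon_axial.
Substitute:
  epsilon_lateral = -(0.26 × 0.000748)
  epsilon_lateral = -0.0001945
Final answer: epsilon_lateral = -0.0001945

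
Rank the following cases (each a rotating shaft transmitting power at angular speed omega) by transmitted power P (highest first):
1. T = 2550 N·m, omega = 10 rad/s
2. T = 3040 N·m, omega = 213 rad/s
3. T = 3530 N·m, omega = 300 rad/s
Model: a rotating shaft transmitting power at angular speed omega, so P = T·omega (SI units).
  Case 1: P = 2550 × 10 = 25500 W = 25.5 kW
  Case 2: P = 3040 × 213 = 647500 W = 647.5 kW
  Case 3: P = 3530 × 300 = 1.059 × 10⁶ W = 1059 kW
Ordering: 1059 kW (case 3) > 647.5 kW (case 2) > 25.5 kW (case 1)
Final answer: 3, 2, 1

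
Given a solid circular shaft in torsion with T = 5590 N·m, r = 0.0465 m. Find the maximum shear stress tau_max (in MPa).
Model: a solid circular shaft in torsion, so tau_max = (2·T) / (π·r^3).
Substitute:
  tau_max = (2 × 5590) / (π × 0.0465^3)
  tau_max = 3.539 × 10⁷ Pa
Convert: tau_max = 3.539 × 10⁷ Pa = 35.39 MPa
Final answer: tau_max = 35.39 MPa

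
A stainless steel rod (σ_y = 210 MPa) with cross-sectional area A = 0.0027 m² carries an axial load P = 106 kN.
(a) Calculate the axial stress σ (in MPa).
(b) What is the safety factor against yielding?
(a) Axial stress σ = P/A. Convert P = 106 kN = 106000 N.
  σ = 106000 / 0.0027 = 3.926 × 10⁷ Pa = 39.26 MPa
(b) Safety factor SF = σ_y/σ = 210 / 39.26 = 5.349
Final answer: (a) σ = 39.26 MPa, (b) SF = 5.349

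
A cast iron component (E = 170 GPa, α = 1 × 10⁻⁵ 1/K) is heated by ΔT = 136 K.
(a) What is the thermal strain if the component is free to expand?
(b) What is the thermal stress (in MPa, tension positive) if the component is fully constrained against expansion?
(a) Free thermal strain ε_th = α·ΔT = (1 × 10⁻⁵) × 136 = 0.00136
(b) Fully constrained, the expansion is suppressed, so σ = -E·α·ΔT. Convert E = 170 GPa = 1.7 × 10¹¹ Pa.
  σ = -(1.7 × 10¹¹) × (1 × 10⁻⁵) × 136 = -2.312 × 10⁸ Pa = -231.2 MPa (compressive)
Final answer: (a) ε_th = 0.00136, (b) σ = -231.2 MPa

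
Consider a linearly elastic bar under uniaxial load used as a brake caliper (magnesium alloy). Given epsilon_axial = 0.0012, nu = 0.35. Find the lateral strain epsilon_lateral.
Model: a linearly elastic bar under uniaxial load, so epsilon_lateral = -nu·epsilon_axial.
Substitute:
  epsilon_lateral = -(0.35 × 0.0012)
  epsilon_lateral = -0.00042
Final answer: epsilon_lateral = -0.00042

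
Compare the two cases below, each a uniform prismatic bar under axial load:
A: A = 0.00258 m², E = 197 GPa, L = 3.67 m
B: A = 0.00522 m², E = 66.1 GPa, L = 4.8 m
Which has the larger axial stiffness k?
Model: a uniform prismatic bar under axial load, so k = (A·E) / L (SI units).
  A: k = (0.00258 × (1.97 × 10¹¹)) / 3.67 = 1.385 × 10⁸ N/m = 138.5 MN/m
  B: k = (0.00522 × (6.61 × 10¹⁰)) / 4.8 = 7.188 × 10⁷ N/m = 71.88 MN/m
138.5 MN/m > 71.88 MN/m, so A is larger.
Final answer: A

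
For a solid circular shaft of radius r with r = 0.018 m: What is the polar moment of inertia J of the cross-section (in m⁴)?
Model: a solid circular shaft of radius r, so J = (π·r^4) / 2.
Substitute:
  J = (π × 0.018^4) / 2
  J = 1.649 × 10⁻⁷ m⁴
Final answer: J = 1.649 × 10⁻⁷ m⁴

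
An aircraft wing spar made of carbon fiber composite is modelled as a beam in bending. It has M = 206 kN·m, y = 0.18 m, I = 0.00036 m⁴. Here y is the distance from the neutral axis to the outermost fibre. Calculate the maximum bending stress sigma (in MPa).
Model: a beam in bending, so sigma = (M·y) / I.
Convert to SI units:
  M = 206 kN·m = 206000 N·m
Substitute:
  sigma = (206000 × 0.18) / 0.00036
  sigma = 1.03 × 10⁸ Pa
Convert: sigma = 1.03 × 10⁸ Pa = 103 MPa
Final answer: sigma = 103 MPa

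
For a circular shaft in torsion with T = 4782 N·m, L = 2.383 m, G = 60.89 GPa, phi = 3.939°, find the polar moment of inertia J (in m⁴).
Model: a circular shaft in torsion, so phi = (T·L) / (G·J).
Solve for J: J = (T·L) / (phi·G).
Convert to SI units:
  G = 60.89 GPa = 6.089 × 10¹⁰ Pa
  phi = 3.939° = 0.06875 rad
Substitute:
  J = (4782 × 2.383) / (0.06875 × (6.089 × 10¹⁰))
  J = 2.722 × 10⁻⁶ m⁴
Final answer: J = 2.722 × 10⁻⁶ m⁴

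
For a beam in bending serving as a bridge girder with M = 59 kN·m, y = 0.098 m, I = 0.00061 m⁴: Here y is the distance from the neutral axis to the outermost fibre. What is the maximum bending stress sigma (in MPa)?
Model: a beam in bending, so sigma = (M·y) / I.
Convert to SI units:
  M = 59 kN·m = 59000 N·m
Substitute:
  sigma = (59000 × 0.098) / 0.00061
  sigma = 9.479 × 10⁶ Pa
Convert: sigma = 9.479 × 10⁶ Pa = 9.479 MPa
Final answer: sigma = 9.479 MPa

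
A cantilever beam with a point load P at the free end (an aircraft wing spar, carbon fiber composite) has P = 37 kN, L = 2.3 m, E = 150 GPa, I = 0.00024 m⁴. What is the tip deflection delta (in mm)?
Model: a cantilever beam with a point load P at the free end, so delta = (P·L^3) / (3·E·I).
Convert to SI units:
  P = 37 kN = 37000 N
  E = 150 GPa = 1.5 × 10¹¹ Pa
Substitute:
  delta = (37000 × 2.3^3) / (3 × (1.5 × 10¹¹) × 0.00024)
  delta = 0.004168 m
Convert: delta = 0.004168 m = 4.168 mm
Final answer: delta = 4.168 mm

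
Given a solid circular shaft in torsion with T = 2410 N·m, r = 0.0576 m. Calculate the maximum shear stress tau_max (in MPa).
Model: a solid circular shaft in torsion, so tau_max = (2·T) / (π·r^3).
Substitute:
  tau_max = (2 × 2410) / (π × 0.0576^3)
  tau_max = 8.028 × 10⁶ Pa
Convert: tau_max = 8.028 × 10⁶ Pa = 8.028 MPa
Final answer: tau_max = 8.028 MPa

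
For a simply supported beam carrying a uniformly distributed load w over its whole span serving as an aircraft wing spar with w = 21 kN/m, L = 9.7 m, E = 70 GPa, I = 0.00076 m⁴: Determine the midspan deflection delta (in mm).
Model: a simply supported beam carrying a uniformly distributed load w over its whole span, so delta = (5·w·L^4) / (384·E·I).
Convert to SI units:
  w = 21 kN/m = 21000 N/m
  E = 70 GPa = 7 × 10¹⁰ Pa
Substitute:
  delta = (5 × 21000 × 9.7^4) / (384 × (7 × 10¹⁰) × 0.00076)
  delta = 0.0455 m
Convert: delta = 0.0455 m = 45.5 mm
Final answer: delta = 45.5 mm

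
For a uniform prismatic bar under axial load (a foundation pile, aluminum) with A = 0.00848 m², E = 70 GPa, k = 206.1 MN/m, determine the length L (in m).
Model: a uniform prismatic bar under axial load, so k = (A·E) / L.
Solve for L: L = (A·E) / k.
Convert to SI units:
  E = 70 GPa = 7 × 10¹⁰ Pa
  k = 206.1 MN/m = 2.061 × 10⁸ N/m
Substitute:
  L = (0.00848 × (7 × 10¹⁰)) / (2.061 × 10⁸)
  L = 2.88 m
Final answer: L = 2.88 m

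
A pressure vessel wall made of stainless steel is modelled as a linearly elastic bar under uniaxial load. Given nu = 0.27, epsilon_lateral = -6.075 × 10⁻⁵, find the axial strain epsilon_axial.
Model: a linearly elastic bar under uniaxial load, so epsilon_lateral = -nu·epsilon_axial.
Solve for epsilon_axial: epsilon_axial = -epsilon_lateral / nu.
Substitute:
  epsilon_axial = -(-6.075 × 10⁻⁵) / 0.27
  epsilon_axial = 0.000225
Final answer: epsilon_axial = 0.000225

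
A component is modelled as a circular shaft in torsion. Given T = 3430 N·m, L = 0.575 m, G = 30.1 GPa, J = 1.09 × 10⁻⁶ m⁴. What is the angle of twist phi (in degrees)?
Model: a circular shaft in torsion, so phi = (T·L) / (G·J).
Convert to SI units:
  G = 30.1 GPa = 3.01 × 10¹⁰ Pa
Substitute:
  phi = (3430 × 0.575) / ((3.01 × 10¹⁰) × (1.09 × 10⁻⁶))
  phi = 0.06011 rad
Convert to degrees: phi = 0.06011 × 180/π = 3.444°
Final answer: phi = 3.444°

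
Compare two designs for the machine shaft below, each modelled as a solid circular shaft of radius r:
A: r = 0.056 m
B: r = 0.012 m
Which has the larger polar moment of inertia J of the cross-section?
Model: a solid circular shaft of radius r, so J = (π·r^4) / 2 (SI units).
  A: J = (π × 0.056^4) / 2 = 1.545 × 10⁻⁵ m⁴
  B: J = (π × 0.012^4) / 2 = 3.257 × 10⁻⁸ m⁴
1.545 × 10⁻⁵ m⁴ > 3.257 × 10⁻⁸ m⁴, so A is larger.
Final answer: A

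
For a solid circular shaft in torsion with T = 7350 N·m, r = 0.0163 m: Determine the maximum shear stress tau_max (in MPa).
Model: a solid circular shaft in torsion, so tau_max = (2·T) / (π·r^3).
Substitute:
  tau_max = (2 × 7350) / (π × 0.0163^3)
  tau_max = 1.08 × 10⁹ Pa
Convert: tau_max = 1.08 × 10⁹ Pa = 1080 MPa
Final answer: tau_max = 1080 MPa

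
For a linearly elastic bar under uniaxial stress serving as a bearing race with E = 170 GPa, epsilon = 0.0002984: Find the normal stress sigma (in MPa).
Model: a linearly elastic bar under uniaxial stress, so sigma = E·epsilon.
Convert to SI units:
  E = 170 GPa = 1.7 × 10¹¹ Pa
Substitute:
  sigma = (1.7 × 10¹¹) × 0.0002984
  sigma = 5.073 × 10⁷ Pa
Convert: sigma = 5.073 × 10⁷ Pa = 50.73 MPa
Final answer: sigma = 50.73 MPa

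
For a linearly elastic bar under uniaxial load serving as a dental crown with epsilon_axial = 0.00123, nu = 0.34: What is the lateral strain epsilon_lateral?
Model: a linearly elastic bar under uniaxial load, so epsilon_lateral = -nu·epsilon_axial.
Substitute:
  epsilon_lateral = -(0.34 × 0.00123)
  epsilon_lateral = -0.0004182
Final answer: epsilon_lateral = -0.0004182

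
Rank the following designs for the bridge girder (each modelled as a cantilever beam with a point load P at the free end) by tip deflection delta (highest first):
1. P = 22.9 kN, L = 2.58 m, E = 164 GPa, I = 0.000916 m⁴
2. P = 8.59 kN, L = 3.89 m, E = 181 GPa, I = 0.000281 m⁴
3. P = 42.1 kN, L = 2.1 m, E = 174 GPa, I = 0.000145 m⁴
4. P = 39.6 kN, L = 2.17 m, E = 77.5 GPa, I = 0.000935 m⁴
Model: a cantilever beam with a point load P at the free end, so delta = (P·L^3) / (3·E·I) (SI units).
  Case 1: delta = (22900 × 2.58^3) / (3 × (1.64 × 10¹¹) × 0.000916) = 0.0008726 m = 0.8726 mm
  Case 2: delta = (8590 × 3.89^3) / (3 × (1.81 × 10¹¹) × 0.000281) = 0.003314 m = 3.314 mm
  Case 3: delta = (42100 × 2.1^3) / (3 × (1.74 × 10¹¹) × 0.000145) = 0.005151 m = 5.151 mm
  Case 4: delta = (39600 × 2.17^3) / (3 × (7.75 × 10¹⁰) × 0.000935) = 0.001861 m = 1.861 mm
Ordering: 5.151 mm (case 3) > 3.314 mm (case 2) > 1.861 mm (case 4) > 0.8726 mm (case 1)
Final answer: 3, 2, 4, 1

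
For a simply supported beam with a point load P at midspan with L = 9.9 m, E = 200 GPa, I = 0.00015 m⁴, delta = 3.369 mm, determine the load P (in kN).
Model: a simply supported beam with a point load P at midspan, so delta = (P·L^3) / (48·E·I).
Solve for P: P = (48·delta·E·I) / L^3.
Convert to SI units:
  E = 200 GPa = 2 × 10¹¹ Pa
  delta = 3.369 mm = 0.003369 m
Substitute:
  P = (48 × 0.003369 × (2 × 10¹¹) × 0.00015) / 9.9^3
  P = 5000 N
Convert: P = 5000 N = 5 kN
Final answer: P = 5 kN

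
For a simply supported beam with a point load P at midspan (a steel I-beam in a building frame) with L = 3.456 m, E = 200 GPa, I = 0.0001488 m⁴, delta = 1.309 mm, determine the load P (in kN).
Model: a simply supported beam with a point load P at midspan, so delta = (P·L^3) / (48·E·I).
Solve for P: P = (48·delta·E·I) / L^3.
Convert to SI units:
  E = 200 GPa = 2 × 10¹¹ Pa
  delta = 1.309 mm = 0.001309 m
Substitute:
  P = (48 × 0.001309 × (2 × 10¹¹) × 0.0001488) / 3.456^3
  P = 45300 N
Convert: P = 45300 N = 45.3 kN
Final answer: P = 45.3 kN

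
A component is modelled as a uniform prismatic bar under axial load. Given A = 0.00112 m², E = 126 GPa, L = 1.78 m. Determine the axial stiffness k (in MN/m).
Model: a uniform prismatic bar under axial load, so k = (A·E) / L.
Convert to SI units:
  E = 126 GPa = 1.26 × 10¹¹ Pa
Substitute:
  k = (0.00112 × (1.26 × 10¹¹)) / 1.78
  k = 7.928 × 10⁷ N/m
Convert: k = 7.928 × 10⁷ N/m = 79.28 MN/m
Final answer: k = 79.28 MN/m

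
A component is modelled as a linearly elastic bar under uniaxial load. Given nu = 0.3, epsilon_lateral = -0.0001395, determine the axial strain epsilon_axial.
Model: a linearly elastic bar under uniaxial load, so epsilon_lateral = -nu·epsilon_axial.
Solve for epsilon_axial: epsilon_axial = -epsilon_lateral / nu.
Substitute:
  epsilon_axial = -(-0.0001395) / 0.3
  epsilon_axial = 0.000465
Final answer: epsilon_axial = 0.000465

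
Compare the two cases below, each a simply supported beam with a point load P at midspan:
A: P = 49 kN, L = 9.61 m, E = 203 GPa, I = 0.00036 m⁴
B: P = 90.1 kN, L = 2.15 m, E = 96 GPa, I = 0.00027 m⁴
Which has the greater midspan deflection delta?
Model: a simply supported beam with a point load P at midspan, so delta = (P·L^3) / (48·E·I) (SI units).
  A: delta = (49000 × 9.61^3) / (48 × (2.03 × 10¹¹) × 0.00036) = 0.0124 m = 12.4 mm
  B: delta = (90100 × 2.15^3) / (48 × (9.6 × 10¹⁰) × 0.00027) = 0.0007197 m = 0.7197 mm
12.4 mm > 0.7197 mm, so A is larger.
Final answer: A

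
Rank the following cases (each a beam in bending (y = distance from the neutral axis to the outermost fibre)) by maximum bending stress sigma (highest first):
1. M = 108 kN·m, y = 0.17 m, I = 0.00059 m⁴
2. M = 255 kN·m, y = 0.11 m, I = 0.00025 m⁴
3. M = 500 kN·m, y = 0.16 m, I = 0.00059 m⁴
Model: a beam in bending (y = distance from the neutral axis to the outermost fibre), so sigma = (M·y) / I (SI units).
  Case 1: sigma = (108000 × 0.17) / 0.00059 = 3.112 × 10⁷ Pa = 31.12 MPa
  Case 2: sigma = (255000 × 0.11) / 0.00025 = 1.122 × 10⁸ Pa = 112.2 MPa
  Case 3: sigma = (500000 × 0.16) / 0.00059 = 1.356 × 10⁸ Pa = 135.6 MPa
Ordering: 135.6 MPa (case 3) > 112.2 MPa (case 2) > 31.12 MPa (case 1)
Final answer: 3, 2, 1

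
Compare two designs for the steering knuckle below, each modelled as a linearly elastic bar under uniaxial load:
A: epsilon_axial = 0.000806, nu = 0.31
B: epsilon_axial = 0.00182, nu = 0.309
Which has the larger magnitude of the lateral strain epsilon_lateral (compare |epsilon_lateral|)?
Model: a linearly elastic bar under uniaxial load, so epsilon_lateral = -nu·epsilon_axial (SI units).
  A: epsilon_lateral = -(0.31 × 0.000806) = -0.0002499
  B: epsilon_lateral = -(0.309 × 0.00182) = -0.0005624
|epsilon_lateral|: A = 0.0002499, B = 0.0005624, so B is larger in magnitude.
Final answer: B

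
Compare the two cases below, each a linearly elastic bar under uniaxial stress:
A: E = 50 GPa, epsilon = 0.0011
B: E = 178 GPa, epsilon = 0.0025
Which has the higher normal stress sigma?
Model: a linearly elastic bar under uniaxial stress, so sigma = E·epsilon (SI units).
  A: sigma = (5 × 10¹⁰) × 0.0011 = 5.5 × 10⁷ Pa = 55 MPa
  B: sigma = (1.78 × 10¹¹) × 0.0025 = 4.45 × 10⁸ Pa = 445 MPa
445 MPa > 55 MPa, so B is larger.
Final answer: B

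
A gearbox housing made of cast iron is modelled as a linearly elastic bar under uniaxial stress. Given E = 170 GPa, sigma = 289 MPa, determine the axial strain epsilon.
Model: a linearly elastic bar under uniaxial stress, so sigma = E·epsilon.
Solve for epsilon: epsilon = sigma / E.
Convert to SI units:
  E = 170 GPa = 1.7 × 10¹¹ Pa
  sigma = 289 MPa = 2.89 × 10⁸ Pa
Substitute:
  epsilon = (2.89 × 10⁸) / (1.7 × 10¹¹)
  epsilon = 0.0017
Final answer: epsilon = 0.0017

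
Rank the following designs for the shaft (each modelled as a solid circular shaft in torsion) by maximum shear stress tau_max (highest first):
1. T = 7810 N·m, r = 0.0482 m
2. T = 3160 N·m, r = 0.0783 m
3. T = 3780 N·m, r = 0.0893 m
Model: a solid circular shaft in torsion, so tau_max = (2·T) / (π·r^3) (SI units).
  Case 1: tau_max = (2 × 7810) / (π × 0.0482^3) = 4.44 × 10⁷ Pa = 44.4 MPa
  Case 2: tau_max = (2 × 3160) / (π × 0.0783^3) = 4.191 × 10⁶ Pa = 4.191 MPa
  Case 3: tau_max = (2 × 3780) / (π × 0.0893^3) = 3.379 × 10⁶ Pa = 3.379 MPa
Ordering: 44.4 MPa (case 1) > 4.191 MPa (case 2) > 3.379 MPa (case 3)
Final answer: 1, 2, 3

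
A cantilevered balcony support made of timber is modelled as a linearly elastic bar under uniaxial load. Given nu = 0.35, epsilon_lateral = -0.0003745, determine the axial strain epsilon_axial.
Model: a linearly elastic bar under uniaxial load, so epsilon_lateral = -nu·epsilon_axial.
Solve for epsilon_axial: epsilon_axial = -epsilon_lateral / nu.
Substitute:
  epsilon_axial = -(-0.0003745) / 0.35
  epsilon_axial = 0.00107
Final answer: epsilon_axial = 0.00107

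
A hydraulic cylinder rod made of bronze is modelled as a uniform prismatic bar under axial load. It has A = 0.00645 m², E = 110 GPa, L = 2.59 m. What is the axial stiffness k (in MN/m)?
Model: a uniform prismatic bar under axial load, so k = (A·E) / L.
Convert to SI units:
  E = 110 GPa = 1.1 × 10¹¹ Pa
Substitute:
  k = (0.00645 × (1.1 × 10¹¹)) / 2.59
  k = 2.739 × 10⁸ N/m
Convert: k = 2.739 × 10⁸ N/m = 273.9 MN/m
Final answer: k = 273.9 MN/m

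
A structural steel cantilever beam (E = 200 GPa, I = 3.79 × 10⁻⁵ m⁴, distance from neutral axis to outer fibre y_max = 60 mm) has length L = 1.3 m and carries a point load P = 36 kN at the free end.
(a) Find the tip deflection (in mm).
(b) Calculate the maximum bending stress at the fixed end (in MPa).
(a) Tip deflection of a cantilever with an end point load: δ = P·L^3 / (3·E·I). Convert P = 36 kN = 36000 N, E = 200 GPa = 2 × 10¹¹ Pa.
  δ = (36000 × 1.3^3) / (3 × (2 × 10¹¹) × (3.79 × 10⁻⁵)) = 0.003478 m = 3.478 mm
(b) Maximum bending moment at the fixed end: M = P·L = 36000 × 1.3 = 46800 N·m. Convert y_max = 60 mm = 0.06 m.
  σ = M·y_max / I = (46800 × 0.06) / (3.79 × 10⁻⁵) = 7.409 × 10⁷ Pa = 74.09 MPa
Final answer: (a) δ = 3.478 mm, (b) σ = 74.09 MPa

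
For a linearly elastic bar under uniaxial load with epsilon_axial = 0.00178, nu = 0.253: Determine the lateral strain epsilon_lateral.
Model: a linearly elastic bar under uniaxial load, so epsilon_lateral = -nu·epsilon_axial.
Substitute:
  epsilon_lateral = -(0.253 × 0.00178)
  epsilon_lateral = -0.0004503
Final answer: epsilon_lateral = -0.0004503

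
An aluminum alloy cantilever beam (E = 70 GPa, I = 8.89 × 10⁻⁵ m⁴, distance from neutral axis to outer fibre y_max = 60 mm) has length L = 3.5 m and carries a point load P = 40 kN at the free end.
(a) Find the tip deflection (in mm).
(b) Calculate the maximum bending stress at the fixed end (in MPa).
(a) Tip deflection of a cantilever with an end point load: δ = P·L^3 / (3·E·I). Convert P = 40 kN = 40000 N, E = 70 GPa = 7 × 10¹⁰ Pa.
  δ = (40000 × 3.5^3) / (3 × (7 × 10¹⁰) × (8.89 × 10⁻⁵)) = 0.09186 m = 91.86 mm
(b) Maximum bending moment at the fixed end: M = P·L = 40000 × 3.5 = 140000 N·m. Convert y_max = 60 mm = 0.06 m.
  σ = M·y_max / I = (140000 × 0.06) / (8.89 × 10⁻⁵) = 9.449 × 10⁷ Pa = 94.49 MPa
Final answer: (a) δ = 91.86 mm, (b) σ = 94.49 MPa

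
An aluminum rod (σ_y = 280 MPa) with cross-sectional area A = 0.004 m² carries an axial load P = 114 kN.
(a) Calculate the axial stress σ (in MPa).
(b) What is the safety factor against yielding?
(a) Axial stress σ = P/A. Convert P = 114 kN = 114000 N.
  σ = 114000 / 0.004 = 2.85 × 10⁷ Pa = 28.5 MPa
(b) Safety factor SF = σ_y/σ = 280 / 28.5 = 9.825
Final answer: (a) σ = 28.5 MPa, (b) SF = 9.825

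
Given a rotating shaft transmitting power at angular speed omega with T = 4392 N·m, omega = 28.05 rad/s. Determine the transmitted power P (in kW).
Model: a rotating shaft transmitting power at angular speed omega, so P = T·omega.
Substitute:
  P = 4392 × 28.05
  P = 123200 W
Convert: P = 123200 W = 123.2 kW
Final answer: P = 123.2 kW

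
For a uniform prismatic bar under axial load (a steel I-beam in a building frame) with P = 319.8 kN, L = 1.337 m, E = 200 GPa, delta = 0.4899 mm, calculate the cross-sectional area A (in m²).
Model: a uniform prismatic bar under axial load, so delta = (P·L) / (A·E).
Solve for A: A = (P·L) / (delta·E).
Convert to SI units:
  P = 319.8 kN = 319800 N
  E = 200 GPa = 2 × 10¹¹ Pa
  delta = 0.4899 mm = 0.0004899 m
Substitute:
  A = (319800 × 1.337) / (0.0004899 × (2 × 10¹¹))
  A = 0.004364 m²
Final answer: A = 0.004364 m²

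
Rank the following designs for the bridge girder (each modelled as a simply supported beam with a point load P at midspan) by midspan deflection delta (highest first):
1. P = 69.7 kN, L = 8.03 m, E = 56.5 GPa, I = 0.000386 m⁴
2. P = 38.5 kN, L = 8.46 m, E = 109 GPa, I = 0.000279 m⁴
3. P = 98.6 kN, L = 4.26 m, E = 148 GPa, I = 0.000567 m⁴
Model: a simply supported beam with a point load P at midspan, so delta = (P·L^3) / (48·E·I) (SI units).
  Case 1: delta = (69700 × 8.03^3) / (48 × (5.65 × 10¹⁰) × 0.000386) = 0.03447 m = 34.47 mm
  Case 2: delta = (38500 × 8.46^3) / (48 × (1.09 × 10¹¹) × 0.000279) = 0.01597 m = 15.97 mm
  Case 3: delta = (98600 × 4.26^3) / (48 × (1.48 × 10¹¹) × 0.000567) = 0.001892 m = 1.892 mm
Ordering: 34.47 mm (case 1) > 15.97 mm (case 2) > 1.892 mm (case 3)
Final answer: 1, 2, 3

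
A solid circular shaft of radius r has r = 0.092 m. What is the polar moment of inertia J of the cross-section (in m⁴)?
Model: a solid circular shaft of radius r, so J = (π·r^4) / 2.
Substitute:
  J = (π × 0.092^4) / 2
  J = 0.0001125 m⁴
Final answer: J = 0.0001125 m⁴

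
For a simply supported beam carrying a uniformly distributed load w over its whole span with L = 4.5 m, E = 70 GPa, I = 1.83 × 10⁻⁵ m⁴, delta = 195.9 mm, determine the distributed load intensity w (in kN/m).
Model: a simply supported beam carrying a uniformly distributed load w over its whole span, so delta = (5·w·L^4) / (384·E·I).
Solve for w: w = (384·delta·E·I) / (5·L^4).
Convert to SI units:
  E = 70 GPa = 7 × 10¹⁰ Pa
  delta = 195.9 mm = 0.1959 m
Substitute:
  w = (384 × 0.1959 × (7 × 10¹⁰) × (1.83 × 10⁻⁵)) / (5 × 4.5^4)
  w = 47000 N/m
Convert: w = 47000 N/m = 47 kN/m
Final answer: w = 47 kN/m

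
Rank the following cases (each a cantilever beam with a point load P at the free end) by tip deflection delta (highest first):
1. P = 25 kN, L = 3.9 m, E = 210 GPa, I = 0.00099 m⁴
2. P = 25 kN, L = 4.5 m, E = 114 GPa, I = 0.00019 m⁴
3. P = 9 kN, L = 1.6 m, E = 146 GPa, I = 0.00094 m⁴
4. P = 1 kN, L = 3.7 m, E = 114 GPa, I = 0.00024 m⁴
Model: a cantilever beam with a point load P at the free end, so delta = (P·L^3) / (3·E·I) (SI units).
  Case 1: delta = (25000 × 3.9^3) / (3 × (2.1 × 10¹¹) × 0.00099) = 0.002378 m = 2.378 mm
  Case 2: delta = (25000 × 4.5^3) / (3 × (1.14 × 10¹¹) × 0.00019) = 0.03506 m = 35.06 mm
  Case 3: delta = (9000 × 1.6^3) / (3 × (1.46 × 10¹¹) × 0.00094) = 8.954 × 10⁻⁵ m = 0.08954 mm
  Case 4: delta = (1000 × 3.7^3) / (3 × (1.14 × 10¹¹) × 0.00024) = 0.0006171 m = 0.6171 mm
Ordering: 35.06 mm (case 2) > 2.378 mm (case 1) > 0.6171 mm (case 4) > 0.08954 mm (case 3)
Final answer: 2, 1, 4, 3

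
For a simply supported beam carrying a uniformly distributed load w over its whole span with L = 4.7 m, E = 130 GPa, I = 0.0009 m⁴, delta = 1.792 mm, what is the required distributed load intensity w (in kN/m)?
Model: a simply supported beam carrying a uniformly distributed load w over its whole span, so delta = (5·w·L^4) / (384·E·I).
Solve for w: w = (384·delta·E·I) / (5·L^4).
Convert to SI units:
  E = 130 GPa = 1.3 × 10¹¹ Pa
  delta = 1.792 mm = 0.001792 m
Substitute:
  w = (384 × 0.001792 × (1.3 × 10¹¹) × 0.0009) / (5 × 4.7^4)
  w = 33000 N/m
Convert: w = 33000 N/m = 33 kN/m
Final answer: w = 33 kN/m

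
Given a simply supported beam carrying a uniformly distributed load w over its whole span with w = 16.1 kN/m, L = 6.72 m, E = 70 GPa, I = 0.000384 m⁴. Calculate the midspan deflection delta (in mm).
Model: a simply supported beam carrying a uniformly distributed load w over its whole span, so delta = (5·w·L^4) / (384·E·I).
Convert to SI units:
  w = 16.1 kN/m = 16100 N/m
  E = 70 GPa = 7 × 10¹⁰ Pa
Substitute:
  delta = (5 × 16100 × 6.72^4) / (384 × (7 × 10¹⁰) × 0.000384)
  delta = 0.0159 m
Convert: delta = 0.0159 m = 15.9 mm
Final answer: delta = 15.9 mm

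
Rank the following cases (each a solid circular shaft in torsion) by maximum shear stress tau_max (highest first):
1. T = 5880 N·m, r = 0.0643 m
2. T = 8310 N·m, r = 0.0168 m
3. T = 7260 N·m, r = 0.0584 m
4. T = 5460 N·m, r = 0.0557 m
Model: a solid circular shaft in torsion, so tau_max = (2·T) / (π·r^3) (SI units).
  Case 1: tau_max = (2 × 5880) / (π × 0.0643^3) = 1.408 × 10⁷ Pa = 14.08 MPa
  Case 2: tau_max = (2 × 8310) / (π × 0.0168^3) = 1.116 × 10⁹ Pa = 1116 MPa
  Case 3: tau_max = (2 × 7260) / (π × 0.0584^3) = 2.32 × 10⁷ Pa = 23.2 MPa
  Case 4: tau_max = (2 × 5460) / (π × 0.0557^3) = 2.011 × 10⁷ Pa = 20.11 MPa
Ordering: 1116 MPa (case 2) > 23.2 MPa (case 3) > 20.11 MPa (case 4) > 14.08 MPa (case 1)
Final answer: 2, 3, 4, 1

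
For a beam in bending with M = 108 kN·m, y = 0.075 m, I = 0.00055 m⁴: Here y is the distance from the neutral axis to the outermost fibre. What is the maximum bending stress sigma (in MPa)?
Model: a beam in bending, so sigma = (M·y) / I.
Convert to SI units:
  M = 108 kN·m = 108000 N·m
Substitute:
  sigma = (108000 × 0.075) / 0.00055
  sigma = 1.473 × 10⁷ Pa
Convert: sigma = 1.473 × 10⁷ Pa = 14.73 MPa
Final answer: sigma = 14.73 MPa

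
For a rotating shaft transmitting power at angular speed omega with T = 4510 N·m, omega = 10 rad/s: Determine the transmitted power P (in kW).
Model: a rotating shaft transmitting power at angular speed omega, so P = T·omega.
Substitute:
  P = 4510 × 10
  P = 45100 W
Convert: P = 45100 W = 45.1 kW
Final answer: P = 45.1 kW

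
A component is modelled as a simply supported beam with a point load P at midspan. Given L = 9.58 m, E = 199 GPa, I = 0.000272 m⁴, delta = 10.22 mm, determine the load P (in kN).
Model: a simply supported beam with a point load P at midspan, so delta = (P·L^3) / (48·E·I).
Solve for P: P = (48·delta·E·I) / L^3.
Convert to SI units:
  E = 199 GPa = 1.99 × 10¹¹ Pa
  delta = 10.22 mm = 0.01022 m
Substitute:
  P = (48 × 0.01022 × (1.99 × 10¹¹) × 0.000272) / 9.58^3
  P = 30200 N
Convert: P = 30200 N = 30.2 kN
Final answer: P = 30.2 kN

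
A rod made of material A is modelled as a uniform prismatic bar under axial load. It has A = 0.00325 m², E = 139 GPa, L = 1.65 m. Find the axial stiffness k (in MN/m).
Model: a uniform prismatic bar under axial load, so k = (A·E) / L.
Convert to SI units:
  E = 139 GPa = 1.39 × 10¹¹ Pa
Substitute:
  k = (0.00325 × (1.39 × 10¹¹)) / 1.65
  k = 2.738 × 10⁸ N/m
Convert: k = 2.738 × 10⁸ N/m = 273.8 MN/m
Final answer: k = 273.8 MN/m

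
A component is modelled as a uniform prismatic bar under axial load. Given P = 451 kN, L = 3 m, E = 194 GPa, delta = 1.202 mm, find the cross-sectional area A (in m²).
Model: a uniform prismatic bar under axial load, so delta = (P·L) / (A·E).
Solve for A: A = (P·L) / (delta·E).
Convert to SI units:
  P = 451 kN = 451000 N
  E = 194 GPa = 1.94 × 10¹¹ Pa
  delta = 1.202 mm = 0.001202 m
Substitute:
  A = (451000 × 3) / (0.001202 × (1.94 × 10¹¹))
  A = 0.005802 m²
Final answer: A = 0.005802 m²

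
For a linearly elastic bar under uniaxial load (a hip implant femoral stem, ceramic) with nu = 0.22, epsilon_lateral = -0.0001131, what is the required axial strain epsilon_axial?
Model: a linearly elastic bar under uniaxial load, so epsilon_lateral = -nu·epsilon_axial.
Solve for epsilon_axial: epsilon_axial = -epsilon_lateral / nu.
Substitute:
  epsilon_axial = -(-0.0001131) / 0.22
  epsilon_axial = 0.0005141
Final answer: epsilon_axial = 0.0005141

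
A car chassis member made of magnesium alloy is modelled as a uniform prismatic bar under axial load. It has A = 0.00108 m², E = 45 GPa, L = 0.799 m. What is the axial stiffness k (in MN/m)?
Model: a uniform prismatic bar under axial load, so k = (A·E) / L.
Convert to SI units:
  E = 45 GPa = 4.5 × 10¹⁰ Pa
Substitute:
  k = (0.00108 × (4.5 × 10¹⁰)) / 0.799
  k = 6.083 × 10⁷ N/m
Convert: k = 6.083 × 10⁷ N/m = 60.83 MN/m
Final answer: k = 60.83 MN/m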